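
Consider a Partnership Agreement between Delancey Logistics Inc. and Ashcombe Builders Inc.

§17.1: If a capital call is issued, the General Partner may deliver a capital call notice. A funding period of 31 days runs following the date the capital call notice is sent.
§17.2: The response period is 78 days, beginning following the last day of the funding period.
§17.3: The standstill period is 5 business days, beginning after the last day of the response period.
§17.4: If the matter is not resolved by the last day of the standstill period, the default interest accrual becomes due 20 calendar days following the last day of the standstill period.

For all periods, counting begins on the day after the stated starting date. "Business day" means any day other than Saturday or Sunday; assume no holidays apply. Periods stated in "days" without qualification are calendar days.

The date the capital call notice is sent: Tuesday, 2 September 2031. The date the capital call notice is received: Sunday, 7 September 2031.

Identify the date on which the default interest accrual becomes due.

15 January 2032

The last day of the funding period: 31 calendar days after 2 September 2031 is 3 October 2031.
The last day of the response period: 3 October 2031 + 78 days = 20 December 2031.
The last day of the standstill period: 5 business days after Saturday, 20 December 2031, skipping weekends — Dec 22, Dec 23, Dec 24, Dec 25, Dec 26 — lands on Friday, 26 December 2031.
Adding 20 calendar days to 26 December 2031 gives 15 January 2032, which is the date on which the default interest accrual becomes due.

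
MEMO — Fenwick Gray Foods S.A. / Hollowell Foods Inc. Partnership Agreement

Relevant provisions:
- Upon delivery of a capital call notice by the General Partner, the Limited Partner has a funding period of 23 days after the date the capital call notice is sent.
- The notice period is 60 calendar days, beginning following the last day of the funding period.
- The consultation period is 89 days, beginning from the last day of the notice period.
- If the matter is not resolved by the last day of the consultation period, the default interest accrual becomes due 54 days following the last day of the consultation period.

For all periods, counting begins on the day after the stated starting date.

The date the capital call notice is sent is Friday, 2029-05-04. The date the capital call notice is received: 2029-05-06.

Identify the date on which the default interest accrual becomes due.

2029-12-16

The last day of the funding period: 23 calendar days after 2029-05-04 is 2029-05-27.
The last day of the notice period: 60 calendar days after 2029-05-27 is 2029-07-26.
The last day of the consultation period: 2029-07-26 + 89 days = 2029-10-23.
The date on which the default interest accrual becomes due: 2029-10-23 + 54 days = 2029-12-16.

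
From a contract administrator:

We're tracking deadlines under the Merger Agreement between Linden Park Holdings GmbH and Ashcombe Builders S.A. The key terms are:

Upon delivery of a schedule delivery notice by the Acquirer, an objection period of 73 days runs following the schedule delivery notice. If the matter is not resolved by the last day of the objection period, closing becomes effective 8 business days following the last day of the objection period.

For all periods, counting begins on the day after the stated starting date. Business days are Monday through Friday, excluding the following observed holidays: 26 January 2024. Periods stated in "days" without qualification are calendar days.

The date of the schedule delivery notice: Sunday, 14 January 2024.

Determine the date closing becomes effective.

The last day of the objection period: 14 January 2024 + 73 days = 27 March 2024.
The date closing becomes effective: counting 8 business days from Wednesday, 27 March 2024 (Mar 28, Mar 29, Apr 1, Apr 2, Apr 3, Apr 4, Apr 5, Apr 8, skipping weekends) reaches Monday, 8 April 2024.

8 April 2024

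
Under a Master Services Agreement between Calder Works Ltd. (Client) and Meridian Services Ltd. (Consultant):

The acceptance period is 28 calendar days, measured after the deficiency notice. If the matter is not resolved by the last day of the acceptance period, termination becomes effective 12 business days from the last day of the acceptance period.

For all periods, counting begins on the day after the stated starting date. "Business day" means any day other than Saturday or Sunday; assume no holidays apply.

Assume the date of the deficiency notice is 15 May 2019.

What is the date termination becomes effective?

Adding 28 calendar days to 15 May 2019 gives 12 June 2019, which is the last day of the acceptance period.
From Wednesday, 12 June 2019, 12 business days (Jun 13, Jun 14, Jun 17, Jun 18, …, Jun 26, Jun 27, Jun 28, skipping weekends) brings us to Friday, 28 June 2019, which is the date termination becomes effective.

28 June 2019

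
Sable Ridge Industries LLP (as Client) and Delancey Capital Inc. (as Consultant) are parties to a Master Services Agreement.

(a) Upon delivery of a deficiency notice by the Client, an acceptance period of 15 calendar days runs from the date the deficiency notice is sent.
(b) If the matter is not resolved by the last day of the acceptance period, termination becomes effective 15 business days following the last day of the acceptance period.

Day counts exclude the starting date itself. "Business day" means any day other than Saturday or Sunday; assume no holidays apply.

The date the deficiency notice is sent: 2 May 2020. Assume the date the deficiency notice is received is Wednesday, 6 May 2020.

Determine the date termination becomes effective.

5 June 2020

The last day of the acceptance period: 2 May 2020 + 15 days = 17 May 2020.
The date termination becomes effective: 15 business days after Sunday, 17 May 2020, skipping weekends — May 18, May 19, May 20, May 21, …, Jun 3, Jun 4, Jun 5 — lands on Friday, 5 June 2020.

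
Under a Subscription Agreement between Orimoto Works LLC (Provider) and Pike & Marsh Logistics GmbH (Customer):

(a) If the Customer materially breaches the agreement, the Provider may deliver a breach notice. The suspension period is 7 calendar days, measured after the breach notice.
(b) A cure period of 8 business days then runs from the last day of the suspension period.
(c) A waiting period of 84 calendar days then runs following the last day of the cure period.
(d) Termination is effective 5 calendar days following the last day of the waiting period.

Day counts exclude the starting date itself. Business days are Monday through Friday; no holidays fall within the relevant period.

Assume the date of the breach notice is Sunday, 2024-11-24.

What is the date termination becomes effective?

2025-03-10

The last day of the suspension period: 2024-11-24 + 7 days = 2024-12-01.
The last day of the cure period: counting 8 business days from Sunday, 2024-12-01 (Dec 2, Dec 3, Dec 4, Dec 5, Dec 6, Dec 9, Dec 10, Dec 11, skipping weekends) reaches Wednesday, 2024-12-11.
The last day of the waiting period: 2024-12-11 + 84 days = 2025-03-05.
The date termination becomes effective: 5 calendar days after 2025-03-05 is 2025-03-10.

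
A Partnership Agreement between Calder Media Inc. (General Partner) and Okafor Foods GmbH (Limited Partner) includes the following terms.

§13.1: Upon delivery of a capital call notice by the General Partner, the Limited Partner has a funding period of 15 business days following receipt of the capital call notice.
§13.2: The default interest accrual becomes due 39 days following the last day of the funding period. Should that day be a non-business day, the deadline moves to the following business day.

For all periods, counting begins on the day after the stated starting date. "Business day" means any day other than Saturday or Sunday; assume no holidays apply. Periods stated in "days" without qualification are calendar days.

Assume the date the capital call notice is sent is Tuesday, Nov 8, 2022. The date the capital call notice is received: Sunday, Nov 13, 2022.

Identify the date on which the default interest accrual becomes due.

Jan 10, 2023

From Sunday, Nov 13, 2022, 15 business days (Nov 14, Nov 15, Nov 16, Nov 17, …, Nov 30, Dec 1, Dec 2, skipping weekends) brings us to Friday, Dec 2, 2022, which is the last day of the funding period.
The date on which the default interest accrual becomes due: 39 calendar days after Dec 2, 2022 is Jan 10, 2023. Jan 10, 2023 is a Tuesday, so no roll-forward applies.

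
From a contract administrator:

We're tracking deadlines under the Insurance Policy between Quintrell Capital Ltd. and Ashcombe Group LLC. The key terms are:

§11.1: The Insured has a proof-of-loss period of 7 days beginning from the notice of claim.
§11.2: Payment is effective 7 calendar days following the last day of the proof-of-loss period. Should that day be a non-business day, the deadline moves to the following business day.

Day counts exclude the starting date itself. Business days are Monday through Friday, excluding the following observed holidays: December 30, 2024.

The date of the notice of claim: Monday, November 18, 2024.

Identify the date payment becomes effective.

The last day of the proof-of-loss period: November 18, 2024 + 7 days = November 25, 2024.
The date payment becomes effective: November 25, 2024 + 7 days = December 2, 2024. December 2, 2024 is a Monday and is not a listed holiday, so no roll-forward applies.

December 2, 2024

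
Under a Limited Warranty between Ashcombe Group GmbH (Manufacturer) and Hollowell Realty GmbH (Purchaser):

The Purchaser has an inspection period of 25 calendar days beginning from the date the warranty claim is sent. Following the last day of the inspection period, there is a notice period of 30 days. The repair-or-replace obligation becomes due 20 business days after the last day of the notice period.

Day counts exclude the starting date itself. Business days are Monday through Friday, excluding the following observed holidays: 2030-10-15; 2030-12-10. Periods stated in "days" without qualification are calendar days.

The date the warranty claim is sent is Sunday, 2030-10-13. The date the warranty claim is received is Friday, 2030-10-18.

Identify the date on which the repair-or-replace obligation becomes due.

The last day of the inspection period: 25 calendar days after 2030-10-13 is 2030-11-07.
Adding 30 calendar days to 2030-11-07 gives 2030-12-07, which is the last day of the notice period.
The date on which the repair-or-replace obligation becomes due: counting 20 business days from Saturday, 2030-12-07 (Dec 9, Dec 11, Dec 12, Dec 13, …, Jan 2, Jan 3, Jan 6, skipping weekends and the listed holiday on Dec 10) reaches Monday, 2031-01-06.

2031-01-06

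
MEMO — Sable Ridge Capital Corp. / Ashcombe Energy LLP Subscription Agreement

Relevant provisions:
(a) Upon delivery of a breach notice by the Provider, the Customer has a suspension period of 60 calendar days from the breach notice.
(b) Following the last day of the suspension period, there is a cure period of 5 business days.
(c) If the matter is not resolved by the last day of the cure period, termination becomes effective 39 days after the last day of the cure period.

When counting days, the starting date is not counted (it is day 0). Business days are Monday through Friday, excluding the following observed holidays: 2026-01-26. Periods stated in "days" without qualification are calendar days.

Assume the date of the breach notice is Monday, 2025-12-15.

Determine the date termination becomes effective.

The last day of the suspension period: 60 calendar days after 2025-12-15 is 2026-02-13.
The last day of the cure period: counting 5 business days from Friday, 2026-02-13 (Feb 16, Feb 17, Feb 18, Feb 19, Feb 20, skipping weekends) reaches Friday, 2026-02-20.
The date termination becomes effective: 39 calendar days after 2026-02-20 is 2026-03-31.

2026-03-31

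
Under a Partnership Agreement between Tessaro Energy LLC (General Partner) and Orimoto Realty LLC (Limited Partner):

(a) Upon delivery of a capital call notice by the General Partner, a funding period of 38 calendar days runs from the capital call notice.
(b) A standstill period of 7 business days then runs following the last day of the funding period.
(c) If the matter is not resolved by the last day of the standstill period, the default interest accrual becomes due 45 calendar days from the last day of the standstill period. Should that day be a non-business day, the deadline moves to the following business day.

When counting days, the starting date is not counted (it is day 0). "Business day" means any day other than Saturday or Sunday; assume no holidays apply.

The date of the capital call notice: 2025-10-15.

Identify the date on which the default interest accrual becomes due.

2026-01-16

The last day of the funding period: 38 calendar days after 2025-10-15 is 2025-11-22.
The last day of the standstill period: counting 7 business days from Saturday, 2025-11-22 (Nov 24, Nov 25, Nov 26, Nov 27, Nov 28, Dec 1, Dec 2, skipping weekends) reaches Tuesday, 2025-12-02.
Adding 45 calendar days to 2025-12-02 gives 2026-01-16, which is the date on which the default interest accrual becomes due. 2026-01-16 is a Friday, so no roll-forward applies.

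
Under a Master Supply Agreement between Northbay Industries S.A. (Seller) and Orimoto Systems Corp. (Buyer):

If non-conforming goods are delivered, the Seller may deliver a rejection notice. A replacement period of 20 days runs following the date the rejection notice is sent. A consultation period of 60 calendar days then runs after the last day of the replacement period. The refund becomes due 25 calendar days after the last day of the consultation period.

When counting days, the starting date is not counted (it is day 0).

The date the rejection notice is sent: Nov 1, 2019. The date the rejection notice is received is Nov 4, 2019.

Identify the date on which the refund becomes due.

Feb 14, 2020

The last day of the replacement period: 20 calendar days after Nov 1, 2019 is Nov 21, 2019.
The last day of the consultation period: Nov 21, 2019 + 60 days = Jan 20, 2020.
The date on which the refund becomes due: Jan 20, 2020 + 25 days = Feb 14, 2020.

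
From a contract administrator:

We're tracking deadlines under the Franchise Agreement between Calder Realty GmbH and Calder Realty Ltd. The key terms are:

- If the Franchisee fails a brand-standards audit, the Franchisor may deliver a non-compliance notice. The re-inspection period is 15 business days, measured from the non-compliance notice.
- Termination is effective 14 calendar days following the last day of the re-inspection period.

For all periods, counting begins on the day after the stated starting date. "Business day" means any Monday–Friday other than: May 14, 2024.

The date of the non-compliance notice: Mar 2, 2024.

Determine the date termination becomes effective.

Apr 5, 2024

The last day of the re-inspection period: 15 business days after Saturday, Mar 2, 2024, skipping weekends — Mar 4, Mar 5, Mar 6, Mar 7, …, Mar 20, Mar 21, Mar 22 — lands on Friday, Mar 22, 2024.
The date termination becomes effective: 14 calendar days after Mar 22, 2024 is Apr 5, 2024.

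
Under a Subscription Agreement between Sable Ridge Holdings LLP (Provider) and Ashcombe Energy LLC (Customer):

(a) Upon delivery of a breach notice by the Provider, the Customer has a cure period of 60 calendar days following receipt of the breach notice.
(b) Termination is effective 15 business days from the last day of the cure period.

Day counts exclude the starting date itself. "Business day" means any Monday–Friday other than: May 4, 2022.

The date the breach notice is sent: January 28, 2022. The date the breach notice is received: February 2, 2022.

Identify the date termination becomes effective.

Adding 60 calendar days to February 2, 2022 gives April 3, 2022, which is the last day of the cure period.
The date termination becomes effective: 15 business days after Sunday, April 3, 2022, skipping weekends — Apr 4, Apr 5, Apr 6, Apr 7, …, Apr 20, Apr 21, Apr 22 — lands on Friday, April 22, 2022.

April 22, 2022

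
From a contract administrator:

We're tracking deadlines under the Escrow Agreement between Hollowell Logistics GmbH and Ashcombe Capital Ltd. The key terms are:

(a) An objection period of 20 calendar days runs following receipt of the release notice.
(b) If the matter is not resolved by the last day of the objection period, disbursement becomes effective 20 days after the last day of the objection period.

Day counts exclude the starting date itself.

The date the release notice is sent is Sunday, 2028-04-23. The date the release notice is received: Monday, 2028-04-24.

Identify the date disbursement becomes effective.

The last day of the objection period: 20 calendar days after 2028-04-24 is 2028-05-14.
The date disbursement becomes effective: 20 calendar days after 2028-05-14 is 2028-06-03.

2028-06-03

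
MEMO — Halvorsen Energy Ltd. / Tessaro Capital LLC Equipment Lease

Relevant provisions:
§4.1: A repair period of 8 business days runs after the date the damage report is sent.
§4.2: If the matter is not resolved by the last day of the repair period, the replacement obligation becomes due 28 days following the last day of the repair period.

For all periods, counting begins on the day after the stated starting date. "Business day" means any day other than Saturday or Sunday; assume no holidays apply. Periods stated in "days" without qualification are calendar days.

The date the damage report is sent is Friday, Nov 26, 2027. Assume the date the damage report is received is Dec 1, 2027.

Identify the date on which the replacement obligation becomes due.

The last day of the repair period: 8 business days after Friday, Nov 26, 2027, skipping weekends — Nov 29, Nov 30, Dec 1, Dec 2, Dec 3, Dec 6, Dec 7, Dec 8 — lands on Wednesday, Dec 8, 2027.
The date on which the replacement obligation becomes due: 28 calendar days after Dec 8, 2027 is Jan 5, 2028.

Jan 5, 2028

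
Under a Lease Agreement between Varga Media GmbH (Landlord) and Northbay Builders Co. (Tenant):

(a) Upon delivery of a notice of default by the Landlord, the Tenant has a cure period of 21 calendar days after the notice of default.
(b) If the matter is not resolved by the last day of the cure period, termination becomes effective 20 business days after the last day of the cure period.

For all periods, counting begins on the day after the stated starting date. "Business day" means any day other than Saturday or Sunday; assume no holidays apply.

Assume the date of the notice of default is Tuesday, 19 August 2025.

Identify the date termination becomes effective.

7 October 2025

The last day of the cure period: 19 August 2025 + 21 days = 9 September 2025.
The date termination becomes effective: counting 20 business days from Tuesday, 9 September 2025 (Sep 10, Sep 11, Sep 12, Sep 15, …, Oct 3, Oct 6, Oct 7, skipping weekends) reaches Tuesday, 7 October 2025.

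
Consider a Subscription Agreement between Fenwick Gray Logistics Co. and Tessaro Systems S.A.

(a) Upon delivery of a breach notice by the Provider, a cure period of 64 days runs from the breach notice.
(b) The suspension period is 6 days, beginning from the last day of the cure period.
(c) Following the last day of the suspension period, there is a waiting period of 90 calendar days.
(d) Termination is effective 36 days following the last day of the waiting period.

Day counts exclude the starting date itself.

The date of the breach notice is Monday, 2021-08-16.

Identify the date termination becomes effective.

Adding 64 calendar days to 2021-08-16 gives 2021-10-19, which is the last day of the cure period.
Adding 6 calendar days to 2021-10-19 gives 2021-10-25, which is the last day of the suspension period.
Adding 90 calendar days to 2021-10-25 gives 2022-01-23, which is the last day of the waiting period.
The date termination becomes effective: 36 calendar days after 2022-01-23 is 2022-02-28.

2022-02-28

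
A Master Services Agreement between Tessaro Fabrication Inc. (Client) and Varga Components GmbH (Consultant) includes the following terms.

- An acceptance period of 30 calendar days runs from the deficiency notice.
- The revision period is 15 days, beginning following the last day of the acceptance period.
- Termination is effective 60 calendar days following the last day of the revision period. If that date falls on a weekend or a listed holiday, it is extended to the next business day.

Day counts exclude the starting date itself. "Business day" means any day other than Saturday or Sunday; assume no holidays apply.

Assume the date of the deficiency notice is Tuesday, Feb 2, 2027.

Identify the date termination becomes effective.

The last day of the acceptance period: Feb 2, 2027 + 30 days = Mar 4, 2027.
Adding 15 calendar days to Mar 4, 2027 gives Mar 19, 2027, which is the last day of the revision period.
Adding 60 calendar days to Mar 19, 2027 gives May 18, 2027, which is the date termination becomes effective. May 18, 2027 is a Tuesday, so no roll-forward applies.

May 18, 2027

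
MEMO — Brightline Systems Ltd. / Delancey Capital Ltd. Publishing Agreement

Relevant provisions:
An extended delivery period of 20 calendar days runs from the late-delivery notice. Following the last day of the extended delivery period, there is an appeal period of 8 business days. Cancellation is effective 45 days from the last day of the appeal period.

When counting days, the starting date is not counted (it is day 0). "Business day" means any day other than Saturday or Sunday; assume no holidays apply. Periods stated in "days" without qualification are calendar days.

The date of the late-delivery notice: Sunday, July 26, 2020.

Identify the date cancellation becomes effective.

October 10, 2020

Adding 20 calendar days to July 26, 2020 gives August 15, 2020, which is the last day of the extended delivery period.
The last day of the appeal period: 8 business days after Saturday, August 15, 2020, skipping weekends — Aug 17, Aug 18, Aug 19, Aug 20, Aug 21, Aug 24, Aug 25, Aug 26 — lands on Wednesday, August 26, 2020.
The date cancellation becomes effective: 45 calendar days after August 26, 2020 is October 10, 2020.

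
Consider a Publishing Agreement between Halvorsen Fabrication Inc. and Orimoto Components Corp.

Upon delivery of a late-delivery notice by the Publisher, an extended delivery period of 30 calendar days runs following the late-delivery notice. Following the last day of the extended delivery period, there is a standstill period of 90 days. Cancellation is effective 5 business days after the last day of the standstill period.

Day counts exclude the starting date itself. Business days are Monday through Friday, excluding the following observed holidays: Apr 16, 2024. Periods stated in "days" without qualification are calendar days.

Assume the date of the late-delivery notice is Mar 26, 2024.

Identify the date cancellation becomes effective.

The last day of the extended delivery period: Mar 26, 2024 + 30 days = Apr 25, 2024.
The last day of the standstill period: Apr 25, 2024 + 90 days = Jul 24, 2024.
The date cancellation becomes effective: 5 business days after Wednesday, Jul 24, 2024, skipping weekends — Jul 25, Jul 26, Jul 29, Jul 30, Jul 31 — lands on Wednesday, Jul 31, 2024.

Jul 31, 2024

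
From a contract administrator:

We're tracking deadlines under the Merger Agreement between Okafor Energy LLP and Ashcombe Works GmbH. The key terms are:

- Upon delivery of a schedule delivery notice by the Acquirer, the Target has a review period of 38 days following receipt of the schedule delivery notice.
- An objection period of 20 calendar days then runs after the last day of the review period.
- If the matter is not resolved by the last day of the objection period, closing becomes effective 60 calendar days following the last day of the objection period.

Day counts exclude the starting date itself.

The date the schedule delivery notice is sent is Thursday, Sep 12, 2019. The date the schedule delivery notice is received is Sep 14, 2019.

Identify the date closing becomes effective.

Jan 10, 2020

The last day of the review period: Sep 14, 2019 + 38 days = Oct 22, 2019.
The last day of the objection period: Oct 22, 2019 + 20 days = Nov 11, 2019.
The date closing becomes effective: 60 calendar days after Nov 11, 2019 is Jan 10, 2020.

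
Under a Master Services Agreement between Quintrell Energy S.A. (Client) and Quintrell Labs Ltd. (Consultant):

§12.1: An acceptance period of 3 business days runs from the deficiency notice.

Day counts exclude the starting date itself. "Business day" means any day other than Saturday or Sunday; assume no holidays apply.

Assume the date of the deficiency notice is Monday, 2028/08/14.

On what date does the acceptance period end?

The last day of the acceptance period: counting 3 business days from Monday, 2028/08/14 (Aug 15, Aug 16, Aug 17, skipping weekends) reaches Thursday, 2028/08/17.

2028/08/17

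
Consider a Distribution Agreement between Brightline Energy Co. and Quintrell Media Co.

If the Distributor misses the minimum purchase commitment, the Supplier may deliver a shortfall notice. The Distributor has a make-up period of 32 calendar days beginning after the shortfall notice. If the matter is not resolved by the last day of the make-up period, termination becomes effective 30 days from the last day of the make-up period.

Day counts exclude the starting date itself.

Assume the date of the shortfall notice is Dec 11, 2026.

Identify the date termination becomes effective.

The last day of the make-up period: 32 calendar days after Dec 11, 2026 is Jan 12, 2027.
Adding 30 calendar days to Jan 12, 2027 gives Feb 11, 2027, which is the date termination becomes effective.

Feb 11, 2027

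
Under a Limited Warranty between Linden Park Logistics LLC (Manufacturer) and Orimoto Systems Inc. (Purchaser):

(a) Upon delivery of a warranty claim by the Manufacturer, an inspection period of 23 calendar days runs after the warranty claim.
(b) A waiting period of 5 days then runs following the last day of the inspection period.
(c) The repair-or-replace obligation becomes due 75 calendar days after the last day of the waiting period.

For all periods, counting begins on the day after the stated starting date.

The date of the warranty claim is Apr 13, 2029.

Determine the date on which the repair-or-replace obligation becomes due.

The last day of the inspection period: Apr 13, 2029 + 23 days = May 6, 2029.
The last day of the waiting period: 5 calendar days after May 6, 2029 is May 11, 2029.
The date on which the repair-or-replace obligation becomes due: May 11, 2029 + 75 days = Jul 25, 2029.

Jul 25, 2029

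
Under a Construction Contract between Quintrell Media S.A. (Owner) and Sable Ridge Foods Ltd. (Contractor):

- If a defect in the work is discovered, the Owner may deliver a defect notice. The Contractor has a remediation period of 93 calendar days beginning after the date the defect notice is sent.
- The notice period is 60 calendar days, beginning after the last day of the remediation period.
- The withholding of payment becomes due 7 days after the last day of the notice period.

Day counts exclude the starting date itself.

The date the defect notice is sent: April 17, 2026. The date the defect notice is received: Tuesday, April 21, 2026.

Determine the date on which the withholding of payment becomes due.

The last day of the remediation period: 93 calendar days after April 17, 2026 is July 19, 2026.
The last day of the notice period: 60 calendar days after July 19, 2026 is September 17, 2026.
The date on which the withholding of payment becomes due: September 17, 2026 + 7 days = September 24, 2026.

September 24, 2026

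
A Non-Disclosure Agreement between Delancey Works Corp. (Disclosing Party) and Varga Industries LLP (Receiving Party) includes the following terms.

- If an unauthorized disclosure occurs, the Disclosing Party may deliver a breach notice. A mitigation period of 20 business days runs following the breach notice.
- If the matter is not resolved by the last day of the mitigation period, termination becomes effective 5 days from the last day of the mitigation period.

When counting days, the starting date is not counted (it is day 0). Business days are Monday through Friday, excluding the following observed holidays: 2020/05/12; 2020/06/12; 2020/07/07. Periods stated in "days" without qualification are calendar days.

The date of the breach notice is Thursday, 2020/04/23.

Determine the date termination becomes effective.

The last day of the mitigation period: counting 20 business days from Thursday, 2020/04/23 (Apr 24, Apr 27, Apr 28, Apr 29, …, May 20, May 21, May 22, skipping weekends and the listed holiday on May 12) reaches Friday, 2020/05/22.
The date termination becomes effective: 5 calendar days after 2020/05/22 is 2020/05/27.

2020/05/27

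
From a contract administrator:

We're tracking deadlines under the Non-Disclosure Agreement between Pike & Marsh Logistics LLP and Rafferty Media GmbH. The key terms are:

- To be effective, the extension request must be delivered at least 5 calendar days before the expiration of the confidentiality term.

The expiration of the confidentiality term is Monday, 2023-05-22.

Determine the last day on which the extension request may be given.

2023-05-17

2023-05-22 minus 5 days is 2023-05-17.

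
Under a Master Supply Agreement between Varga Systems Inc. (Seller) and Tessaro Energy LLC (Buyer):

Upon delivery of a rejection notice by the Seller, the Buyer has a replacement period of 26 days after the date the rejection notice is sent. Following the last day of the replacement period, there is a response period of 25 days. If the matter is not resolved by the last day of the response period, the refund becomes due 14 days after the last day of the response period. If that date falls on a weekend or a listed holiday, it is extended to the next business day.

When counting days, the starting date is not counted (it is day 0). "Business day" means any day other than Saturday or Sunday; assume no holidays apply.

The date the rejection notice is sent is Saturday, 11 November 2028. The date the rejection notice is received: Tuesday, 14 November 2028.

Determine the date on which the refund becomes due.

15 January 2029

Adding 26 calendar days to 11 November 2028 gives 7 December 2028, which is the last day of the replacement period.
The last day of the response period: 7 December 2028 + 25 days = 1 January 2029.
The date on which the refund becomes due: 14 calendar days after 1 January 2029 is 15 January 2029. 15 January 2029 is a Monday, so no roll-forward applies.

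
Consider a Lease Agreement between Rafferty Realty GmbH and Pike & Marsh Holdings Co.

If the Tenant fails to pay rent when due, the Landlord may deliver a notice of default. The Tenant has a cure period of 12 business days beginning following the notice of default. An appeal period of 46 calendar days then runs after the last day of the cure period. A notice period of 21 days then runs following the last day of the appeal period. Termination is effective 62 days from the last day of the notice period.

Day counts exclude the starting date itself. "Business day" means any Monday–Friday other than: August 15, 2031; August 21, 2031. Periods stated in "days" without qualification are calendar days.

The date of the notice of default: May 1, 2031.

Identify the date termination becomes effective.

The last day of the cure period: counting 12 business days from Thursday, May 1, 2031 (May 2, May 5, May 6, May 7, …, May 15, May 16, May 19, skipping weekends) reaches Monday, May 19, 2031.
The last day of the appeal period: May 19, 2031 + 46 days = July 4, 2031.
The last day of the notice period: July 4, 2031 + 21 days = July 25, 2031.
The date termination becomes effective: July 25, 2031 + 62 days = September 25, 2031.

September 25, 2031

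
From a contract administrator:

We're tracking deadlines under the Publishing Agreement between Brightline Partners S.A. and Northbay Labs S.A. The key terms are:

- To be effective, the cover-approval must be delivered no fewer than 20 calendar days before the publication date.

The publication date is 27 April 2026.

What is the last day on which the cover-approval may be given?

Counting back 20 calendar days from 27 April 2026 gives 7 April 2026.

7 April 2026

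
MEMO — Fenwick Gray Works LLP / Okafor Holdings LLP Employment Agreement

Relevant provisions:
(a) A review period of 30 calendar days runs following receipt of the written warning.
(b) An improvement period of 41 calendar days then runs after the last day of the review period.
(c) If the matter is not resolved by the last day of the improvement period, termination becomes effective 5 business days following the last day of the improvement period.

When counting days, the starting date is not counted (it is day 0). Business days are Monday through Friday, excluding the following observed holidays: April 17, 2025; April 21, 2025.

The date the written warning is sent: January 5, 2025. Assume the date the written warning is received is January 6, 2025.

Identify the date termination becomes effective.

Adding 30 calendar days to January 6, 2025 gives February 5, 2025, which is the last day of the review period.
The last day of the improvement period: February 5, 2025 + 41 days = March 18, 2025.
From Tuesday, March 18, 2025, 5 business days (Mar 19, Mar 20, Mar 21, Mar 24, Mar 25, skipping weekends) brings us to Tuesday, March 25, 2025, which is the date termination becomes effective.

March 25, 2025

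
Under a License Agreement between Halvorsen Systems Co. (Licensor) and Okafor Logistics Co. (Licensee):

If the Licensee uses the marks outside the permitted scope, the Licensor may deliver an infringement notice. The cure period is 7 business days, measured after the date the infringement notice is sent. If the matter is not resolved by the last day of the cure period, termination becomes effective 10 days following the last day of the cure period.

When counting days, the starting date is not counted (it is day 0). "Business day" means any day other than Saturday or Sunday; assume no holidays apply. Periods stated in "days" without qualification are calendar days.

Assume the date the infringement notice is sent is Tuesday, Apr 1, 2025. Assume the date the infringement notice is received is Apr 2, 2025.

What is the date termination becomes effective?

Apr 20, 2025

The last day of the cure period: 7 business days after Tuesday, Apr 1, 2025, skipping weekends — Apr 2, Apr 3, Apr 4, Apr 7, Apr 8, Apr 9, Apr 10 — lands on Thursday, Apr 10, 2025.
The date termination becomes effective: Apr 10, 2025 + 10 days = Apr 20, 2025.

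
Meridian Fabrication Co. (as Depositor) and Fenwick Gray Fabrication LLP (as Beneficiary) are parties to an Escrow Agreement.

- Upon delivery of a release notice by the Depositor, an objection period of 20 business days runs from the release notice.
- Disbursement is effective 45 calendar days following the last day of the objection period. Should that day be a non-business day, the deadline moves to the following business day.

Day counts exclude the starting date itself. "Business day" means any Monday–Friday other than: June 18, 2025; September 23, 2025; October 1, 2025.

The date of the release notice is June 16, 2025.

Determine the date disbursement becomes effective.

From Monday, June 16, 2025, 20 business days (Jun 17, Jun 19, Jun 20, Jun 23, …, Jul 11, Jul 14, Jul 15, skipping weekends and the listed holiday on Jun 18) brings us to Tuesday, July 15, 2025, which is the last day of the objection period.
The date disbursement becomes effective: 45 calendar days after July 15, 2025 is August 29, 2025. August 29, 2025 is a Friday and is not a listed holiday, so no roll-forward applies.

August 29, 2025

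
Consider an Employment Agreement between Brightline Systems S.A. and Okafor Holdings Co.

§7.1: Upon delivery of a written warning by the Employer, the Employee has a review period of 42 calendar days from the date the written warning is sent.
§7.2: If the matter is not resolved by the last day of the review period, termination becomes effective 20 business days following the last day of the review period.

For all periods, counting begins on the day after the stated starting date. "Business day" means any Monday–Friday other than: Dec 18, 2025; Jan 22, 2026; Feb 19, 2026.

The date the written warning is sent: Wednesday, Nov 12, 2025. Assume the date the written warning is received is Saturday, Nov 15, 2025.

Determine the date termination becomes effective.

The last day of the review period: 42 calendar days after Nov 12, 2025 is Dec 24, 2025.
The date termination becomes effective: 20 business days after Wednesday, Dec 24, 2025, skipping weekends — Dec 25, Dec 26, Dec 29, Dec 30, …, Jan 19, Jan 20, Jan 21 — lands on Wednesday, Jan 21, 2026.

Jan 21, 2026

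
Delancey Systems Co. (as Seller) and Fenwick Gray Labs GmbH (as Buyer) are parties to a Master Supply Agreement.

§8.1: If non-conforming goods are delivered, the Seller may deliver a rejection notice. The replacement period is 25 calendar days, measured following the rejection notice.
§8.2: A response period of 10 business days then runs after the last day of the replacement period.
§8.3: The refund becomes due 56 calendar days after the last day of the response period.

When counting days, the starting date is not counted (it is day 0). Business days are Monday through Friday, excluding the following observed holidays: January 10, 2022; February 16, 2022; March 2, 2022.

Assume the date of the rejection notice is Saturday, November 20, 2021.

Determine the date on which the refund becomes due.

February 23, 2022

The last day of the replacement period: November 20, 2021 + 25 days = December 15, 2021.
The last day of the response period: 10 business days after Wednesday, December 15, 2021, skipping weekends — Dec 16, Dec 17, Dec 20, Dec 21, Dec 22, Dec 23, Dec 24, Dec 27, Dec 28, Dec 29 — lands on Wednesday, December 29, 2021.
Adding 56 calendar days to December 29, 2021 gives February 23, 2022, which is the date on which the refund becomes due.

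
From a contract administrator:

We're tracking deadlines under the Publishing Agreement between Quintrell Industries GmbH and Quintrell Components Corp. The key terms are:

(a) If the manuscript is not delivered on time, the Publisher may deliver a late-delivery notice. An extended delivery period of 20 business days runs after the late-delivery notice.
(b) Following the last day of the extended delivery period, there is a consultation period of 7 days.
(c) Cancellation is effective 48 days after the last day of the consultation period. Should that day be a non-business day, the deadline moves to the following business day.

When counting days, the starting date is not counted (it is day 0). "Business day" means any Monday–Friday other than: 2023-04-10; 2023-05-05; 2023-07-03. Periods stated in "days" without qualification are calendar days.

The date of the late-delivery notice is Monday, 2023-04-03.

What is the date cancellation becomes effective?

From Monday, 2023-04-03, 20 business days (Apr 4, Apr 5, Apr 6, Apr 7, …, Apr 28, May 1, May 2, skipping weekends and the listed holiday on Apr 10) brings us to Tuesday, 2023-05-02, which is the last day of the extended delivery period.
The last day of the consultation period: 2023-05-02 + 7 days = 2023-05-09.
The date cancellation becomes effective: 48 calendar days after 2023-05-09 is 2023-06-26. 2023-06-26 is a Monday and is not a listed holiday, so no roll-forward applies.

2023-06-26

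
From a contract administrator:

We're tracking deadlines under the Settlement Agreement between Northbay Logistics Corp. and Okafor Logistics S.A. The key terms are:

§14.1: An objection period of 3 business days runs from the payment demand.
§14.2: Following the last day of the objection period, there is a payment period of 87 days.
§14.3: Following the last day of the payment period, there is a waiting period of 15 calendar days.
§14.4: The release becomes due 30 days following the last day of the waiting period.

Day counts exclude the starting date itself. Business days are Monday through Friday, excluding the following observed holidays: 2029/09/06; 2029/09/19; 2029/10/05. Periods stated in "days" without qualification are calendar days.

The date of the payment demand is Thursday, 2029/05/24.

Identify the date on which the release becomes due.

The last day of the objection period: counting 3 business days from Thursday, 2029/05/24 (May 25, May 28, May 29, skipping weekends) reaches Tuesday, 2029/05/29.
The last day of the payment period: 87 calendar days after 2029/05/29 is 2029/08/24.
Adding 15 calendar days to 2029/08/24 gives 2029/09/08, which is the last day of the waiting period.
The date on which the release becomes due: 2029/09/08 + 30 days = 2029/10/08.

2029/10/08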